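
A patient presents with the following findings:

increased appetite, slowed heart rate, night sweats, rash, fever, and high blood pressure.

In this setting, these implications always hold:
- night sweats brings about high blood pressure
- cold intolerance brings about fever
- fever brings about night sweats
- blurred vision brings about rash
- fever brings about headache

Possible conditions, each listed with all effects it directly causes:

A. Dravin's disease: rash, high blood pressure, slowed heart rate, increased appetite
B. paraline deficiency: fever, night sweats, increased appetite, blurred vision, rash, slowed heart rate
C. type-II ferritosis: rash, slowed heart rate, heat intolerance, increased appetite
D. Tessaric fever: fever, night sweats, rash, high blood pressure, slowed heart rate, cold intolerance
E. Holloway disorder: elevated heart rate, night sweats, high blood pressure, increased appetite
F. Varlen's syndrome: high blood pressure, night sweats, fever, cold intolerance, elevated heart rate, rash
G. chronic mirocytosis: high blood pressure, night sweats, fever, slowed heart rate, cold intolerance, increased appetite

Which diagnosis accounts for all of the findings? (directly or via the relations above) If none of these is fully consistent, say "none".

B

Per-candidate check:
(A) Dravin's disease — increased appetite ✓; slowed heart rate ✓; night sweats ✗; rash ✓; fever ✗; high blood pressure ✓
(B) paraline deficiency — increased appetite ✓; slowed heart rate ✓; night sweats ✓; rash ✓; fever ✓; high blood pressure ✓ (via night sweats → high blood pressure)
(C) type-II ferritosis — increased appetite ✓; slowed heart rate ✓; night sweats ✗; rash ✓; fever ✗; high blood pressure ✗
(D) Tessaric fever — increased appetite ✗; slowed heart rate ✓; night sweats ✓; rash ✓; fever ✓; high blood pressure ✓
(E) Holloway disorder — fails on slowed heart rate, rash, fever (predicts elevated heart rate, not slowed heart rate)
(F) Varlen's syndrome — increased appetite ✗; slowed heart rate ✗; night sweats ✓; rash ✓; fever ✓; high blood pressure ✓
(G) chronic mirocytosis — does not account for rash
Only (B) is consistent with every observation.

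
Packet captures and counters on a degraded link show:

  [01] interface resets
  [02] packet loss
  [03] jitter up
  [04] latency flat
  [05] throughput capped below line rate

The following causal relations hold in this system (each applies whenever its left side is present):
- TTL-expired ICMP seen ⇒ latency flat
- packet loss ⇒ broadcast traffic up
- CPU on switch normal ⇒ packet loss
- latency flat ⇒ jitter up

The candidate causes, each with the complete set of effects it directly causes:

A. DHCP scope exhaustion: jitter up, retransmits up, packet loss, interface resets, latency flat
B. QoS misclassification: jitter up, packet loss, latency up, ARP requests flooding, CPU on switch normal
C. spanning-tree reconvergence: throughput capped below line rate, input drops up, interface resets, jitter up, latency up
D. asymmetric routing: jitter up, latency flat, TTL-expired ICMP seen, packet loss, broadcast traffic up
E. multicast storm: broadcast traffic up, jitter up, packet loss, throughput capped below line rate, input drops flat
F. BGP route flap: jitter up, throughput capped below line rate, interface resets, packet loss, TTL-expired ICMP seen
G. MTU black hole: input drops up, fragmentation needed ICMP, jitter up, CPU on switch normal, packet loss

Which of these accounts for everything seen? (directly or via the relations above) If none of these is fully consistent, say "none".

Per-candidate check:
(A) DHCP scope exhaustion — does not account for throughput capped below line rate
(B) QoS misclassification — fails on interface resets, latency flat, throughput capped below line rate (predicts latency up, not latency flat)
(C) spanning-tree reconvergence — interface resets ✓; packet loss ✗; jitter up ✓; latency flat ✗; throughput capped below line rate ✓
(D) asymmetric routing — does not account for interface resets, throughput capped below line rate
(E) multicast storm — interface resets ✗; packet loss ✓; jitter up ✓; latency flat ✗; throughput capped below line rate ✓
(F) BGP route flap — accounts for every observation (latency flat by TTL-expired ICMP seen → latency flat)
(G) MTU black hole — does not account for interface resets, latency flat, throughput capped below line rate
Only (F) is consistent with every observation.

F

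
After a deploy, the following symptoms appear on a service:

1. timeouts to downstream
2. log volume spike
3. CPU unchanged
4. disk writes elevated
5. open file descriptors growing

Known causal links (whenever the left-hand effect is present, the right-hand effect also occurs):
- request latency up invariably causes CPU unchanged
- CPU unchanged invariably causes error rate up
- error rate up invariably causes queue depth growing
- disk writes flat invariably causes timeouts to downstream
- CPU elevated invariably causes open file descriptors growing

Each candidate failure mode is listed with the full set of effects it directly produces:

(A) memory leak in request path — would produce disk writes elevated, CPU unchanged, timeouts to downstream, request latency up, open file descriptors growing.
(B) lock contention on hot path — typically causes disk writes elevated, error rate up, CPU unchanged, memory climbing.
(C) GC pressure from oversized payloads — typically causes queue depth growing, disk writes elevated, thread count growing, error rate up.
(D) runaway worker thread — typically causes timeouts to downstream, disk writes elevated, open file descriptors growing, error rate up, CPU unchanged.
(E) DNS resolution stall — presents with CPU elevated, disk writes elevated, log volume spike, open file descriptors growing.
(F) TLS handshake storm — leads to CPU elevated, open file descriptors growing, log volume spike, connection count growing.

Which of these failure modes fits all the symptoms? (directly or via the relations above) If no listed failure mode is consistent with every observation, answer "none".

Testing each hypothesis:
(A) memory leak in request path — does not account for log volume spike
(B) lock contention on hot path — timeouts to downstream miss; log volume spike miss; CPU unchanged match; disk writes elevated match; open file descriptors growing miss
(C) GC pressure from oversized payloads — timeouts to downstream miss; log volume spike miss; CPU unchanged miss; disk writes elevated match; open file descriptors growing miss
(D) runaway worker thread — does not account for log volume spike
(E) DNS resolution stall — fails on timeouts to downstream, CPU unchanged (predicts CPU elevated, not CPU unchanged)
(F) TLS handshake storm — timeouts to downstream miss; log volume spike match; CPU unchanged miss; disk writes elevated miss; open file descriptors growing match
None of the listed candidates fits everything.

none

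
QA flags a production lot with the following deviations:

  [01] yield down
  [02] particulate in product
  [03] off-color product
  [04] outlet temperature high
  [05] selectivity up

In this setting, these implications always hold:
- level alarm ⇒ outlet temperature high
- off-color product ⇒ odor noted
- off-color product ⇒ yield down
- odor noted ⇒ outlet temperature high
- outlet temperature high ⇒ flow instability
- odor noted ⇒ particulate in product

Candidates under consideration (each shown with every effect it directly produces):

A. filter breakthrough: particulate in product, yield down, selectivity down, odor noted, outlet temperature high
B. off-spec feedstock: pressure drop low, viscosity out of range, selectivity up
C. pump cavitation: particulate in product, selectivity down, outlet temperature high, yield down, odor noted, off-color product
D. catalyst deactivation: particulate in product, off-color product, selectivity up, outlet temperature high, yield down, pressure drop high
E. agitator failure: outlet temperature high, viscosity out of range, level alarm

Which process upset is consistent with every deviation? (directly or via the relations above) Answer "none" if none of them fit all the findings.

D

Checking each candidate against the observations:
(A) filter breakthrough — fails on off-color product, selectivity up (predicts selectivity down, not selectivity up)
(B) off-spec feedstock — yield down -; particulate in product -; off-color product -; outlet temperature high -; selectivity up +
(C) pump cavitation — fails on selectivity up (predicts selectivity down, not selectivity up)
(D) catalyst deactivation — yield down +; particulate in product +; off-color product +; outlet temperature high +; selectivity up +
(E) agitator failure — yield down -; particulate in product -; off-color product -; outlet temperature high +; selectivity up -
Only (D) is consistent with every observation.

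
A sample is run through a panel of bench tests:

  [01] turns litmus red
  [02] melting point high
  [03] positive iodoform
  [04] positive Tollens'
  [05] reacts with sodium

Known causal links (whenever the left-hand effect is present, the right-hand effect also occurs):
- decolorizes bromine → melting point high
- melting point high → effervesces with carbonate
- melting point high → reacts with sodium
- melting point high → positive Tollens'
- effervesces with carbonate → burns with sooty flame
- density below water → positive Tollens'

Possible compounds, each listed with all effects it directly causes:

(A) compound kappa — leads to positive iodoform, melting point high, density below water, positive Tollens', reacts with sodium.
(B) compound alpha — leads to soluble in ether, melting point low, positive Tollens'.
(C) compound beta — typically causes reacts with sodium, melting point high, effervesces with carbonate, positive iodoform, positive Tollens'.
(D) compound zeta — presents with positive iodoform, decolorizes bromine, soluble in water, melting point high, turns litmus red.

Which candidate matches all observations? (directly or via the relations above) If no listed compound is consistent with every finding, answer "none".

D

For each candidate, compare predicted effects to what was observed:
(A) compound kappa — turns litmus red -; melting point high +; positive iodoform +; positive Tollens' +; reacts with sodium +
(B) compound alpha — turns litmus red -; melting point high -; positive iodoform -; positive Tollens' +; reacts with sodium -
(C) compound beta — turns litmus red -; melting point high +; positive iodoform +; positive Tollens' +; reacts with sodium +
(D) compound zeta — turns litmus red +; melting point high +; positive iodoform +; positive Tollens' + (via melting point high → positive Tollens'); reacts with sodium + (via melting point high → reacts with sodium)
(D) is the only candidate with no mismatches.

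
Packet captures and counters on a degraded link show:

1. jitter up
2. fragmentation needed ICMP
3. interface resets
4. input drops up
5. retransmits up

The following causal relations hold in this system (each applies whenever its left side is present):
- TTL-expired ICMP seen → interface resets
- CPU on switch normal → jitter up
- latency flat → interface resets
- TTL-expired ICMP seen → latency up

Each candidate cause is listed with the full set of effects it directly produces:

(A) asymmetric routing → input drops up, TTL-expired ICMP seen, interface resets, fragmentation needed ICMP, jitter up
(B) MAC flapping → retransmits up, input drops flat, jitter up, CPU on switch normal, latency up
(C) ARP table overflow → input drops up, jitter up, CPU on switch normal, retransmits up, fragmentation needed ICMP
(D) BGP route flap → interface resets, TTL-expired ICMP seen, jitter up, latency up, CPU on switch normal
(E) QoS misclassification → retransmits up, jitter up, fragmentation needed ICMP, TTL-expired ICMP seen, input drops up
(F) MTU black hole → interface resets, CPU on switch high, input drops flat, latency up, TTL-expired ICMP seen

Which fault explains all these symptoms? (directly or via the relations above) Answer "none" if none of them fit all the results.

E

Checking each candidate against the observations:
(A) asymmetric routing — jitter up yes; fragmentation needed ICMP yes; interface resets yes; input drops up yes; retransmits up NO
(B) MAC flapping — fails on fragmentation needed ICMP, interface resets, input drops up (predicts input drops flat, not input drops up)
(C) ARP table overflow — jitter up yes; fragmentation needed ICMP yes; interface resets NO; input drops up yes; retransmits up yes
(D) BGP route flap — jitter up yes; fragmentation needed ICMP NO; interface resets yes; input drops up NO; retransmits up NO
(E) QoS misclassification — accounts for every observation (interface resets via TTL-expired ICMP seen → interface resets)
(F) MTU black hole — fails on jitter up, fragmentation needed ICMP, input drops up, retransmits up (predicts input drops flat, not input drops up)
(E) is the only candidate with no mismatches.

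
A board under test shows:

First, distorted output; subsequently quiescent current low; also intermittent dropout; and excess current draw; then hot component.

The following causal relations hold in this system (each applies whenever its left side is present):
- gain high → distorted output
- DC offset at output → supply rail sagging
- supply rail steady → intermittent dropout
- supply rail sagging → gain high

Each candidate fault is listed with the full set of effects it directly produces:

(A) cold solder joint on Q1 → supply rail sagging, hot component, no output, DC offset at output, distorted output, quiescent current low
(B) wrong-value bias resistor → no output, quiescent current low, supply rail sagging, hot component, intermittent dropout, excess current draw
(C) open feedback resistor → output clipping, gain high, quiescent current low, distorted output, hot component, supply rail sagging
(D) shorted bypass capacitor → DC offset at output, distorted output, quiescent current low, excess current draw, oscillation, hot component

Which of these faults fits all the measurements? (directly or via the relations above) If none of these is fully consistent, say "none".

B

Per-candidate check:
(A) cold solder joint on Q1 — distorted output +; quiescent current low +; intermittent dropout -; excess current draw -; hot component +
(B) wrong-value bias resistor — distorted output + (by supply rail sagging → gain high → distorted output); quiescent current low +; intermittent dropout +; excess current draw +; hot component +
(C) open feedback resistor — distorted output +; quiescent current low +; intermittent dropout -; excess current draw -; hot component +
(D) shorted bypass capacitor — does not account for intermittent dropout
(B) is the only candidate with no mismatches.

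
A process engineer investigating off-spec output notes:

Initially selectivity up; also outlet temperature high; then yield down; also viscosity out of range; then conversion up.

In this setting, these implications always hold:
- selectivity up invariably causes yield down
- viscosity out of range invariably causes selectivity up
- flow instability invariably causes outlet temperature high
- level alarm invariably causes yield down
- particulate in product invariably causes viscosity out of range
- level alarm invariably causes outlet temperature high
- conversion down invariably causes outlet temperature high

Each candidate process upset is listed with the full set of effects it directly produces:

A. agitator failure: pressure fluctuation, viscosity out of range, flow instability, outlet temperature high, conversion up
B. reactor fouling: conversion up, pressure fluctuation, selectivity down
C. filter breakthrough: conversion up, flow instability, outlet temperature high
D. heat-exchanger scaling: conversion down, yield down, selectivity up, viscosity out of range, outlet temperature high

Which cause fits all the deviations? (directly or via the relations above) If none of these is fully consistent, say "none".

A

Per-candidate check:
(A) agitator failure — accounts for every observation (selectivity up via viscosity out of range → selectivity up)
(B) reactor fouling — fails on selectivity up, outlet temperature high, yield down, viscosity out of range (predicts selectivity down, not selectivity up)
(C) filter breakthrough — does not account for selectivity up, yield down, viscosity out of range
(D) heat-exchanger scaling — selectivity up match; outlet temperature high match; yield down match; viscosity out of range match; conversion up miss
Only (A) is consistent with every observation.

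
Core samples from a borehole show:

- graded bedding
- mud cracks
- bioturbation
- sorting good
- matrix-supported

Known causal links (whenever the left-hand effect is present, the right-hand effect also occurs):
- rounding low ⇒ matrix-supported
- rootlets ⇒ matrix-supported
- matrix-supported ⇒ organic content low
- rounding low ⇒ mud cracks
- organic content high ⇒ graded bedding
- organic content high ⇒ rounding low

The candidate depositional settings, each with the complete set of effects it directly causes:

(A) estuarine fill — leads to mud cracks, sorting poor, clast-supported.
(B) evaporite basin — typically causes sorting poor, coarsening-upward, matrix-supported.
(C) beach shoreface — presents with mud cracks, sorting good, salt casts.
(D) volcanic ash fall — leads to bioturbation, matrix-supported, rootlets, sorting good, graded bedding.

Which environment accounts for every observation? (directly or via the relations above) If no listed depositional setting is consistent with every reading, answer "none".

none

Checking each candidate against the observations:
(A) estuarine fill — fails on graded bedding, bioturbation, sorting good, matrix-supported (predicts sorting poor, not sorting good; predicts clast-supported, not matrix-supported)
(B) evaporite basin — fails on graded bedding, mud cracks, bioturbation, sorting good (predicts sorting poor, not sorting good)
(C) beach shoreface — graded bedding ✗; mud cracks ✓; bioturbation ✗; sorting good ✓; matrix-supported ✗
(D) volcanic ash fall — does not account for mud cracks
Every candidate fails on at least one observation.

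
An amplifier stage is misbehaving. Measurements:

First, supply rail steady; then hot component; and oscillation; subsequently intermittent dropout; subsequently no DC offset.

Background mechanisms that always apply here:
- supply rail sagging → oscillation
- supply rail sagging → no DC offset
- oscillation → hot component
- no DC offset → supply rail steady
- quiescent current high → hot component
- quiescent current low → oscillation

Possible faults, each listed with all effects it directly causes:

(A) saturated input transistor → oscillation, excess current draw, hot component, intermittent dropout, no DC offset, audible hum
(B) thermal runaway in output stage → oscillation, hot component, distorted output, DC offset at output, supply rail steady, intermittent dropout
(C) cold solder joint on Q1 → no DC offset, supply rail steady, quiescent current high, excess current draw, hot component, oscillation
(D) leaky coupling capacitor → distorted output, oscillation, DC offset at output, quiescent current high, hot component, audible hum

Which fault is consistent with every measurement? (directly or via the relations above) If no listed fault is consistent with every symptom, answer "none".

A

For each candidate, compare predicted effects to what was observed:
(A) saturated input transistor — accounts for every observation (supply rail steady through no DC offset → supply rail steady)
(B) thermal runaway in output stage — fails on no DC offset (predicts DC offset at output, not no DC offset)
(C) cold solder joint on Q1 — supply rail steady +; hot component +; oscillation +; intermittent dropout -; no DC offset +
(D) leaky coupling capacitor — fails on supply rail steady, intermittent dropout, no DC offset (predicts DC offset at output, not no DC offset)
Only (A) is consistent with every observation.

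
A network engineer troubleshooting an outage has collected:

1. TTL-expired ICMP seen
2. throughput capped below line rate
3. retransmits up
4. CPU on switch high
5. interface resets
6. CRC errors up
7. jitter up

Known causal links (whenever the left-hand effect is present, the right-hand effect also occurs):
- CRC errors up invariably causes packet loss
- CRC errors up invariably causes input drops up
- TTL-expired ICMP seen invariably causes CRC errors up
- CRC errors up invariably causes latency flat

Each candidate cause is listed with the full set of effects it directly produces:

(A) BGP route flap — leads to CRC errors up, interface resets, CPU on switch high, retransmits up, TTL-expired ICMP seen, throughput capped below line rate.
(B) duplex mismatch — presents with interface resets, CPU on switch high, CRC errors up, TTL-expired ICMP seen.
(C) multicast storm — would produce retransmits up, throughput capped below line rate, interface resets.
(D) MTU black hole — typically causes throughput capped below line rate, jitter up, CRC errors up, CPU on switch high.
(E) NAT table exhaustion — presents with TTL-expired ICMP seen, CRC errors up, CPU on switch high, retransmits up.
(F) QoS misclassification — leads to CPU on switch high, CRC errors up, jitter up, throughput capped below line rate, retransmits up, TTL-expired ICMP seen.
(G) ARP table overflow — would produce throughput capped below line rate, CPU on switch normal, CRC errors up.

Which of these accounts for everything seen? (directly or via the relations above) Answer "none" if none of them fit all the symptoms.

Testing each hypothesis:
(A) BGP route flap — does not account for jitter up
(B) duplex mismatch — TTL-expired ICMP seen match; throughput capped below line rate miss; retransmits up miss; CPU on switch high match; interface resets match; CRC errors up match; jitter up miss
(C) multicast storm — does not account for TTL-expired ICMP seen, CPU on switch high, CRC errors up, jitter up
(D) MTU black hole — TTL-expired ICMP seen miss; throughput capped below line rate match; retransmits up miss; CPU on switch high match; interface resets miss; CRC errors up match; jitter up match
(E) NAT table exhaustion — TTL-expired ICMP seen match; throughput capped below line rate miss; retransmits up match; CPU on switch high match; interface resets miss; CRC errors up match; jitter up miss
(F) QoS misclassification — does not account for interface resets
(G) ARP table overflow — fails on TTL-expired ICMP seen, retransmits up, CPU on switch high, interface resets, jitter up (predicts CPU on switch normal, not CPU on switch high)
No candidate is consistent with all observations.

none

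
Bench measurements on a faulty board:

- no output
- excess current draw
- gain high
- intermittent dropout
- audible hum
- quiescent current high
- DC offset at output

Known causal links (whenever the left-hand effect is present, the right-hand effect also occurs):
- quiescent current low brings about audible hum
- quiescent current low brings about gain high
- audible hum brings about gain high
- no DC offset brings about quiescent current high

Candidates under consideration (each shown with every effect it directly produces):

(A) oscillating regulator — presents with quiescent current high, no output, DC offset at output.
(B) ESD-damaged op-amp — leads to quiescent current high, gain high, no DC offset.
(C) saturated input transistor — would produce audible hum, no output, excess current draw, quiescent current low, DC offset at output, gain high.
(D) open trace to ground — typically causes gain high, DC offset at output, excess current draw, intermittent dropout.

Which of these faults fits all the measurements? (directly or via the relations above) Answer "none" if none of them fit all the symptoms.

none

Testing each hypothesis:
(A) oscillating regulator — no output yes; excess current draw NO; gain high NO; intermittent dropout NO; audible hum NO; quiescent current high yes; DC offset at output yes
(B) ESD-damaged op-amp — no output NO; excess current draw NO; gain high yes; intermittent dropout NO; audible hum NO; quiescent current high yes; DC offset at output NO
(C) saturated input transistor — fails on intermittent dropout, quiescent current high (predicts quiescent current low, not quiescent current high)
(D) open trace to ground — does not account for no output, audible hum, quiescent current high
Every candidate fails on at least one observation.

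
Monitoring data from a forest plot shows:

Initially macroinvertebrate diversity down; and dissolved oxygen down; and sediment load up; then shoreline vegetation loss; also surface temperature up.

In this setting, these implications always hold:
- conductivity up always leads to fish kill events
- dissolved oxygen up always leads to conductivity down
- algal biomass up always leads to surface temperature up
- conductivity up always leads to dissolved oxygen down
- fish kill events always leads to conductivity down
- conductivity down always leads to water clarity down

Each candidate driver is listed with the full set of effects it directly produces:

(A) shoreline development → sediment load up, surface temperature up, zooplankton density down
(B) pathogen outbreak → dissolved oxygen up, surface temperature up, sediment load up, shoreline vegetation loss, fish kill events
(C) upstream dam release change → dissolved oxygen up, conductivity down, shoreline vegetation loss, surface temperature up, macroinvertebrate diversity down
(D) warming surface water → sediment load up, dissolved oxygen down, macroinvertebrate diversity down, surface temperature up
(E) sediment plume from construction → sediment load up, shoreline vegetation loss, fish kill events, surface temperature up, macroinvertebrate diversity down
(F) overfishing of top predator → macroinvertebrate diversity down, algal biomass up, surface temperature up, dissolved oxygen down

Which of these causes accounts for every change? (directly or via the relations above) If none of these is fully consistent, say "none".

Testing each hypothesis:
(A) shoreline development — macroinvertebrate diversity down NO; dissolved oxygen down NO; sediment load up yes; shoreline vegetation loss NO; surface temperature up yes
(B) pathogen outbreak — macroinvertebrate diversity down NO; dissolved oxygen down NO; sediment load up yes; shoreline vegetation loss yes; surface temperature up yes
(C) upstream dam release change — macroinvertebrate diversity down yes; dissolved oxygen down NO; sediment load up NO; shoreline vegetation loss yes; surface temperature up yes
(D) warming surface water — does not account for shoreline vegetation loss
(E) sediment plume from construction — does not account for dissolved oxygen down
(F) overfishing of top predator — does not account for sediment load up, shoreline vegetation loss
No candidate is consistent with all observations.

none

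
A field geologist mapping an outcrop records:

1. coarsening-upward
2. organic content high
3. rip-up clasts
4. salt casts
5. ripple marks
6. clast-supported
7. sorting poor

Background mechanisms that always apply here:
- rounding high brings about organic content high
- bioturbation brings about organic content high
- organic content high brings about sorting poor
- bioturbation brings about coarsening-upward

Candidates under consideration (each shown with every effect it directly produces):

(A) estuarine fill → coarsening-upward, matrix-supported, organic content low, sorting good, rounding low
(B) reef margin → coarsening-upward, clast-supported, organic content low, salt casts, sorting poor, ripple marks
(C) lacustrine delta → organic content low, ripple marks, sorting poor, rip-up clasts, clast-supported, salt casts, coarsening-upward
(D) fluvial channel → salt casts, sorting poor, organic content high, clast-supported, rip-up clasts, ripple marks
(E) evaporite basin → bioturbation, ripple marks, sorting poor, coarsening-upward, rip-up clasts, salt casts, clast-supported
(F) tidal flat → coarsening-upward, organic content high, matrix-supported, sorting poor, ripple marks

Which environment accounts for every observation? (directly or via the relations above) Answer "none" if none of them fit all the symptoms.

For each candidate, compare predicted effects to what was observed:
(A) estuarine fill — fails on organic content high, rip-up clasts, salt casts, ripple marks, clast-supported, sorting poor (predicts organic content low, not organic content high; predicts matrix-supported, not clast-supported; predicts sorting good, not sorting poor)
(B) reef margin — coarsening-upward yes; organic content high NO; rip-up clasts NO; salt casts yes; ripple marks yes; clast-supported yes; sorting poor yes
(C) lacustrine delta — coarsening-upward yes; organic content high NO; rip-up clasts yes; salt casts yes; ripple marks yes; clast-supported yes; sorting poor yes
(D) fluvial channel — does not account for coarsening-upward
(E) evaporite basin — accounts for every observation (organic content high by bioturbation → organic content high)
(F) tidal flat — coarsening-upward yes; organic content high yes; rip-up clasts NO; salt casts NO; ripple marks yes; clast-supported NO; sorting poor yes
(E) alone accounts for all the evidence.

E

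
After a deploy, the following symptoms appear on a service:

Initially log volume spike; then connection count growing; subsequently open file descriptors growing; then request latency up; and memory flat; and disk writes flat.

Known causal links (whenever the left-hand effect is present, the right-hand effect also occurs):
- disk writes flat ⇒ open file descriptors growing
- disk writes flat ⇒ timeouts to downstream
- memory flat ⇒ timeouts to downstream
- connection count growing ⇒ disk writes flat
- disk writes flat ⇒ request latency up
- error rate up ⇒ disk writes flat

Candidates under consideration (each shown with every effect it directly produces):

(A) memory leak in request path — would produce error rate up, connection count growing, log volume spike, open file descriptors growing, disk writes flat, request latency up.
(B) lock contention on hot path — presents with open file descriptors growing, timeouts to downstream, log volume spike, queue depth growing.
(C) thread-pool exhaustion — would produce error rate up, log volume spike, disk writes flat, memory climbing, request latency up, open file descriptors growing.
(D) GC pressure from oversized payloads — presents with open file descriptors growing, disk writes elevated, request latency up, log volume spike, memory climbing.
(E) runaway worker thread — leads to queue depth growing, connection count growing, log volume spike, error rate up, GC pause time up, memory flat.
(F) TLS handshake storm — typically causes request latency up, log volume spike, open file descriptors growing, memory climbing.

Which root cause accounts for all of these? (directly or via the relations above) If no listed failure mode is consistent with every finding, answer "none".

Per-candidate check:
(A) memory leak in request path — log volume spike match; connection count growing match; open file descriptors growing match; request latency up match; memory flat miss; disk writes flat match
(B) lock contention on hot path — log volume spike match; connection count growing miss; open file descriptors growing match; request latency up miss; memory flat miss; disk writes flat miss
(C) thread-pool exhaustion — log volume spike match; connection count growing miss; open file descriptors growing match; request latency up match; memory flat miss; disk writes flat match
(D) GC pressure from oversized payloads — log volume spike match; connection count growing miss; open file descriptors growing match; request latency up match; memory flat miss; disk writes flat miss
(E) runaway worker thread — log volume spike match; connection count growing match; open file descriptors growing match (through error rate up → disk writes flat → open file descriptors growing); request latency up match (through error rate up → disk writes flat → request latency up); memory flat match; disk writes flat match (through error rate up → disk writes flat)
(F) TLS handshake storm — log volume spike match; connection count growing miss; open file descriptors growing match; request latency up match; memory flat miss; disk writes flat miss
Only (E) is consistent with every observation.

E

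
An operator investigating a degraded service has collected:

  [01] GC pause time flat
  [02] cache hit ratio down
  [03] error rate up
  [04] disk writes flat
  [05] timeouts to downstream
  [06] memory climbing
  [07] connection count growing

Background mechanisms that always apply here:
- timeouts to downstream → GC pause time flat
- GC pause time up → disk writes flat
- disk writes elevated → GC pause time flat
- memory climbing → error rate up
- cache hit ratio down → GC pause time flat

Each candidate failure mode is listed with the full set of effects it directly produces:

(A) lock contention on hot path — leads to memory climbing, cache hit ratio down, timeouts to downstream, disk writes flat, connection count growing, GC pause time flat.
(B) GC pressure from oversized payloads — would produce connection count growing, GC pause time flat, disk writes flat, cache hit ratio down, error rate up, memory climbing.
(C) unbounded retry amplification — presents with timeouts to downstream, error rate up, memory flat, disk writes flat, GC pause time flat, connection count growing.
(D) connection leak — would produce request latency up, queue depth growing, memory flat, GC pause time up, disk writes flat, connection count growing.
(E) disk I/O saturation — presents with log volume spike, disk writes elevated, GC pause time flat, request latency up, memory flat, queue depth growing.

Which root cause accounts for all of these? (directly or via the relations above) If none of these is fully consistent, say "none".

Per-candidate check:
(A) lock contention on hot path — GC pause time flat match; cache hit ratio down match; error rate up match (through memory climbing → error rate up); disk writes flat match; timeouts to downstream match; memory climbing match; connection count growing match
(B) GC pressure from oversized payloads — does not account for timeouts to downstream
(C) unbounded retry amplification — fails on cache hit ratio down, memory climbing (predicts memory flat, not memory climbing)
(D) connection leak — fails on GC pause time flat, cache hit ratio down, error rate up, timeouts to downstream, memory climbing (predicts GC pause time up, not GC pause time flat; predicts memory flat, not memory climbing)
(E) disk I/O saturation — GC pause time flat match; cache hit ratio down miss; error rate up miss; disk writes flat miss; timeouts to downstream miss; memory climbing miss; connection count growing miss
(A) is the only candidate with no mismatches.

A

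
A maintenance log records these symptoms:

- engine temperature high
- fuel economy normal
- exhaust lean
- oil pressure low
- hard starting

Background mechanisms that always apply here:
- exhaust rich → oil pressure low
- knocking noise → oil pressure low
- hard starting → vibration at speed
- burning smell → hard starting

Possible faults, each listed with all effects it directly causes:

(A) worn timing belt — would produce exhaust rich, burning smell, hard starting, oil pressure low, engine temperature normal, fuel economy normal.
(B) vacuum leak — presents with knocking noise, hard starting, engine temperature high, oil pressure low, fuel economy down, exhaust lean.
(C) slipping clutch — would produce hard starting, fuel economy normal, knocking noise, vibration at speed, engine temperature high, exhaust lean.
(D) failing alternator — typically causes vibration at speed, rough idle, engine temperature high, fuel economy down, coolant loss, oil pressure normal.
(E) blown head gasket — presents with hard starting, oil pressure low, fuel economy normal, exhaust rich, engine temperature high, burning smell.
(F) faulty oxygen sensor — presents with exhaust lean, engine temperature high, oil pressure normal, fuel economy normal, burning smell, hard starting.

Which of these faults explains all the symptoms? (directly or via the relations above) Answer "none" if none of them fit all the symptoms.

C

For each candidate, compare predicted effects to what was observed:
(A) worn timing belt — engine temperature high ✗; fuel economy normal ✓; exhaust lean ✗; oil pressure low ✓; hard starting ✓
(B) vacuum leak — fails on fuel economy normal (predicts fuel economy down, not fuel economy normal)
(C) slipping clutch — accounts for every observation (oil pressure low by knocking noise → oil pressure low)
(D) failing alternator — engine temperature high ✓; fuel economy normal ✗; exhaust lean ✗; oil pressure low ✗; hard starting ✗
(E) blown head gasket — engine temperature high ✓; fuel economy normal ✓; exhaust lean ✗; oil pressure low ✓; hard starting ✓
(F) faulty oxygen sensor — engine temperature high ✓; fuel economy normal ✓; exhaust lean ✓; oil pressure low ✗; hard starting ✓
(C) is the only candidate with no mismatches.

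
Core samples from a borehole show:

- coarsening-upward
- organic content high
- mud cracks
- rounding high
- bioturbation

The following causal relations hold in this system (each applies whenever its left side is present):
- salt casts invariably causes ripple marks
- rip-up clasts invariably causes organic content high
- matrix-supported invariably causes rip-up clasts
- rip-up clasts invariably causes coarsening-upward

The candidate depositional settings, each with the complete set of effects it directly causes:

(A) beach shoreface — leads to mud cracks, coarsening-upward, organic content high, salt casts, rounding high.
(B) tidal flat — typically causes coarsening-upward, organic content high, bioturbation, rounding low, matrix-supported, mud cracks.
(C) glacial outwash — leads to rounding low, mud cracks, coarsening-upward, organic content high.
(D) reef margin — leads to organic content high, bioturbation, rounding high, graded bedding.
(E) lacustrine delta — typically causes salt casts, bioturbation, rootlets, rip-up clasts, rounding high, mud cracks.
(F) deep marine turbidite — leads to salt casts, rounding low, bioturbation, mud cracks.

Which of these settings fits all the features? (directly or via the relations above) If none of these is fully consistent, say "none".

E

For each candidate, compare predicted effects to what was observed:
(A) beach shoreface — does not account for bioturbation
(B) tidal flat — coarsening-upward ✓; organic content high ✓; mud cracks ✓; rounding high ✗; bioturbation ✓
(C) glacial outwash — fails on rounding high, bioturbation (predicts rounding low, not rounding high)
(D) reef margin — coarsening-upward ✗; organic content high ✓; mud cracks ✗; rounding high ✓; bioturbation ✓
(E) lacustrine delta — coarsening-upward ✓ (by rip-up clasts → coarsening-upward); organic content high ✓ (by rip-up clasts → organic content high); mud cracks ✓; rounding high ✓; bioturbation ✓
(F) deep marine turbidite — coarsening-upward ✗; organic content high ✗; mud cracks ✓; rounding high ✗; bioturbation ✓
(E) is the only candidate with no mismatches.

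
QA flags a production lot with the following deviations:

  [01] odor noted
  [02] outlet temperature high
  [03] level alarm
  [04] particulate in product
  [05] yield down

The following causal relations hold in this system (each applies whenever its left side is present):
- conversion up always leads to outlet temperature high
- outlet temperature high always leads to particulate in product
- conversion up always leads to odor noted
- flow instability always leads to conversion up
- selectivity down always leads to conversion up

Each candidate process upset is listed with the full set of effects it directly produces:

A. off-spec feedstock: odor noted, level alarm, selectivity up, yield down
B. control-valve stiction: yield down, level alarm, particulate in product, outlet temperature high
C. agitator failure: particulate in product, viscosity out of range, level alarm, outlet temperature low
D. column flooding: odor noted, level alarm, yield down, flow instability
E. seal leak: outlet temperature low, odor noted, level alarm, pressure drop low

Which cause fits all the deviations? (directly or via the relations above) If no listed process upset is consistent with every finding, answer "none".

D

Testing each hypothesis:
(A) off-spec feedstock — odor noted +; outlet temperature high -; level alarm +; particulate in product -; yield down +
(B) control-valve stiction — does not account for odor noted
(C) agitator failure — odor noted -; outlet temperature high -; level alarm +; particulate in product +; yield down -
(D) column flooding — accounts for every observation (outlet temperature high via flow instability → conversion up → outlet temperature high)
(E) seal leak — fails on outlet temperature high, particulate in product, yield down (predicts outlet temperature low, not outlet temperature high)
(D) is the only candidate with no mismatches.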